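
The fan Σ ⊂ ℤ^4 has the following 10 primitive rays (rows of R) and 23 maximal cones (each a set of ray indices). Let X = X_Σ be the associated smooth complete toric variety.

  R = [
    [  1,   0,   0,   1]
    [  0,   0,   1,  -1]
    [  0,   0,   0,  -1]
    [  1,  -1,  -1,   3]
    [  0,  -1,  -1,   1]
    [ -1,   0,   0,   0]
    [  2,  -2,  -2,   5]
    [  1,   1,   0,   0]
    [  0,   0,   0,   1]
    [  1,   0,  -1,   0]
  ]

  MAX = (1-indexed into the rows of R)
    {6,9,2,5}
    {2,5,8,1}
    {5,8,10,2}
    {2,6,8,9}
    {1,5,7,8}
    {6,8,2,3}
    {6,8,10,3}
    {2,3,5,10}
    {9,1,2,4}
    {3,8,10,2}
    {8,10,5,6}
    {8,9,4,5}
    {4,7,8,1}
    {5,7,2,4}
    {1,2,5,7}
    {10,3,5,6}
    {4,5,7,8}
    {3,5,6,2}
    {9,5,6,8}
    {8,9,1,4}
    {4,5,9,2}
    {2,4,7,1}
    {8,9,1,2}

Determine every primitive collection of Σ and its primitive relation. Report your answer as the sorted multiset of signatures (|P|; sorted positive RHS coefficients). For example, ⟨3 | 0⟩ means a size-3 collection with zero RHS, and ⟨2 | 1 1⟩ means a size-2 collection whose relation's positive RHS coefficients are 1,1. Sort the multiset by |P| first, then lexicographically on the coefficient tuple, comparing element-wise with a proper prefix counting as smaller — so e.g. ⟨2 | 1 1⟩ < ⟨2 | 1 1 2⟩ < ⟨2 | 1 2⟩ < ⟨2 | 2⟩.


Σ has 20 primitive collections:

  P = {3,9}:  v_{3} + v_{9} = 0  ⟹  sig = ⟨2 | 0⟩
  P = {1,6}:  v_{1} + v_{6} = v_{9}  ⟹  sig = ⟨2 | 1⟩
  P = {3,4}:  v_{3} + v_{4} = v_{1} + v_{5}  ⟹  sig = ⟨2 | 1 1⟩
  P = {9,10}:  v_{9} + v_{10} = v_{5} + v_{8}  ⟹  sig = ⟨2 | 1 1⟩
  P = {1,3}:  v_{1} + v_{3} = v_{2} + v_{5} + v_{8}  ⟹  sig = ⟨2 | 1 1 1⟩
  P = {6,7}:  v_{6} + v_{7} = v_{4} + v_{5} + v_{9}  ⟹  sig = ⟨2 | 1 1 1⟩
  P = {4,10}:  v_{4} + v_{10} = v_{1} + 2·v_{5} + v_{8}  ⟹  sig = ⟨2 | 1 1 2⟩
  P = {4,6}:  v_{4} + v_{6} = v_{5} + 2·v_{9}  ⟹  sig = ⟨2 | 1 2⟩
  P = {1,10}:  v_{1} + v_{10} = v_{2} + 2·v_{5} + 2·v_{8}  ⟹  sig = ⟨2 | 1 2 2⟩
  P = {7,10}:  v_{7} + v_{10} = 2·v_{1} + 3·v_{5} + v_{8}  ⟹  sig = ⟨2 | 1 2 3⟩
  P = {7,9}:  v_{7} + v_{9} = 2·v_{4}  ⟹  sig = ⟨2 | 2⟩
  P = {3,7}:  v_{3} + v_{7} = 2·v_{1} + 2·v_{5}  ⟹  sig = ⟨2 | 2 2⟩
  P = {1,4,5}:  v_{1} + v_{4} + v_{5} = v_{7}  ⟹  sig = ⟨3 | 1⟩
  P = {1,5,9}:  v_{1} + v_{5} + v_{9} = v_{4}  ⟹  sig = ⟨3 | 1⟩
  P = {2,6,10}:  v_{2} + v_{6} + v_{10} = v_{3}  ⟹  sig = ⟨3 | 1⟩
  P = {3,5,8}:  v_{3} + v_{5} + v_{8} = v_{10}  ⟹  sig = ⟨3 | 1⟩
  P = {2,7,8}:  v_{2} + v_{7} + v_{8} = 3·v_{1} + v_{5}  ⟹  sig = ⟨3 | 1 3⟩
  P = {2,4,8}:  v_{2} + v_{4} + v_{8} = 2·v_{1}  ⟹  sig = ⟨3 | 2⟩
  P = {2,5,6,8}:  v_{2} + v_{5} + v_{6} + v_{8} = 0  ⟹  sig = ⟨4 | 0⟩
  P = {2,5,8,9}:  v_{2} + v_{5} + v_{8} + v_{9} = v_{1}  ⟹  sig = ⟨4 | 1⟩

Signatures (|P|; sorted positive RHS coefficients), sorted:
    |P|=2: 12 collections, coeffs (), (1), (1,1), (1,1), (1,1,1), (1,1,1), (1,1,2), (1,2), (1,2,2), (1,2,3), (2), (2,2)
    |P|=3: 6 collections, coeffs (1), (1), (1), (1), (1,3), (2)
    |P|=4: 2 collections, coeffs (), (1)


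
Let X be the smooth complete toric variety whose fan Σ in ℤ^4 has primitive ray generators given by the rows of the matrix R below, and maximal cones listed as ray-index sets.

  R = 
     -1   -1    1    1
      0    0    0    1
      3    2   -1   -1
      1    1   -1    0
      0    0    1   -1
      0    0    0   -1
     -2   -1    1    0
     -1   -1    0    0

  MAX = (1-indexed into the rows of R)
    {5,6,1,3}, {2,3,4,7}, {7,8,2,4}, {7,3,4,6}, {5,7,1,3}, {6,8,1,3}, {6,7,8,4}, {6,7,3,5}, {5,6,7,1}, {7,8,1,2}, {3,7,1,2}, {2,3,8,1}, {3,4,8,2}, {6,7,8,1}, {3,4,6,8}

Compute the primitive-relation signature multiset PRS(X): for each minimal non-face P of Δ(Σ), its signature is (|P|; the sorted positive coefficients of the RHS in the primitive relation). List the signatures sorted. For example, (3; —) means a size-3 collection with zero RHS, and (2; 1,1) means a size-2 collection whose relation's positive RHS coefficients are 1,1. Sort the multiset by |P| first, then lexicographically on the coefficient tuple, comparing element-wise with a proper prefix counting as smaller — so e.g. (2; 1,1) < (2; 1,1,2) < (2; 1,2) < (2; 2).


Σ has 7 primitive collections:

  P = {2,6}:  v_{2} + v_{6} = 0 ; sig = (2; —)
  P = {1,4}:  v_{1} + v_{4} = v_{2} ; sig = (2; 1)
  P = {4,5}:  v_{4} + v_{5} = v_{3} + v_{7} ; sig = (2; 1,1)
  P = {2,5}:  v_{2} + v_{5} = v_{1} + v_{3} + v_{7} ; sig = (2; 1,1,1)
  P = {5,8}:  v_{5} + v_{8} = v_{1} + 2·v_{6} ; sig = (2; 1,2)
  P = {3,7,8}:  v_{3} + v_{7} + v_{8} = v_{6} ; sig = (3; 1)
  P = {1,3,6,7}:  v_{1} + v_{3} + v_{6} + v_{7} = v_{5} ; sig = (4; 1)

Hence PRS(X_Σ) =
    |P|=2: 5 collections, coeffs (), (1), (1,1), (1,1,1), (1,2)
    |P|=3: 1 collection, coeffs (1)
    |P|=4: 1 collection, coeffs (1)


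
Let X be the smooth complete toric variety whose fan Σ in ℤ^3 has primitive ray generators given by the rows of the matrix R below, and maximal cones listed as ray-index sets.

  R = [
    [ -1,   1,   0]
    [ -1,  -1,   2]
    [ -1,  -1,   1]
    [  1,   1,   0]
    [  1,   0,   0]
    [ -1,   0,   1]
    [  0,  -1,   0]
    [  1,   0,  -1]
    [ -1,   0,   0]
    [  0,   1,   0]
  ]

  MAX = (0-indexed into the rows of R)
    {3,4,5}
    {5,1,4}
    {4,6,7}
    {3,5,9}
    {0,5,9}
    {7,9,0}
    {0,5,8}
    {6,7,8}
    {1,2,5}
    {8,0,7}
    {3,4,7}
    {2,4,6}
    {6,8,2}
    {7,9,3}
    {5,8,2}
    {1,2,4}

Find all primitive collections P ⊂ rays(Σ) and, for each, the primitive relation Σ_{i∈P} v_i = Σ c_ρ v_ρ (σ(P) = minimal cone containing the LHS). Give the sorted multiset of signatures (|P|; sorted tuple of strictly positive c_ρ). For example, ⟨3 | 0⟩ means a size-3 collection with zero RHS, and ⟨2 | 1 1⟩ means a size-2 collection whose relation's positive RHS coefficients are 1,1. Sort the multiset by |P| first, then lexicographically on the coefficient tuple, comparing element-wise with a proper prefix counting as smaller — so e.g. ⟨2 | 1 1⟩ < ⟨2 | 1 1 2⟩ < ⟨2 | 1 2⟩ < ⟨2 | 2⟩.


Σ has 22 primitive collections:

  {4,8}:  v_{4} + v_{8} = 0  so sig = ⟨2 | 0⟩
  {5,7}:  v_{5} + v_{7} = 0  so sig = ⟨2 | 0⟩
  {6,9}:  v_{6} + v_{9} = 0  so sig = ⟨2 | 0⟩
  {0,4}:  v_{0} + v_{4} = v_{9}  so sig = ⟨2 | 1⟩
  {0,6}:  v_{0} + v_{6} = v_{8}  so sig = ⟨2 | 1⟩
  {2,7}:  v_{2} + v_{7} = v_{6}  so sig = ⟨2 | 1⟩
  {2,9}:  v_{2} + v_{9} = v_{5}  so sig = ⟨2 | 1⟩
  {3,6}:  v_{3} + v_{6} = v_{4}  so sig = ⟨2 | 1⟩
  {3,8}:  v_{3} + v_{8} = v_{9}  so sig = ⟨2 | 1⟩
  {4,9}:  v_{4} + v_{9} = v_{3}  so sig = ⟨2 | 1⟩
  {5,6}:  v_{5} + v_{6} = v_{2}  so sig = ⟨2 | 1⟩
  {8,9}:  v_{8} + v_{9} = v_{0}  so sig = ⟨2 | 1⟩
  {0,2}:  v_{0} + v_{2} = v_{5} + v_{8}  so sig = ⟨2 | 1 1⟩
  {1,7}:  v_{1} + v_{7} = v_{2} + v_{4}  so sig = ⟨2 | 1 1⟩
  {1,8}:  v_{1} + v_{8} = v_{2} + v_{5}  so sig = ⟨2 | 1 1⟩
  {2,3}:  v_{2} + v_{3} = v_{4} + v_{5}  so sig = ⟨2 | 1 1⟩
  {1,6}:  v_{1} + v_{6} = 2·v_{2} + v_{4}  so sig = ⟨2 | 1 2⟩
  {1,9}:  v_{1} + v_{9} = v_{4} + 2·v_{5}  so sig = ⟨2 | 1 2⟩
  {0,1}:  v_{0} + v_{1} = 2·v_{5}  so sig = ⟨2 | 2⟩
  {0,3}:  v_{0} + v_{3} = 2·v_{9}  so sig = ⟨2 | 2⟩
  {1,3}:  v_{1} + v_{3} = 2·v_{4} + 2·v_{5}  so sig = ⟨2 | 2 2⟩
  {2,4,5}:  v_{2} + v_{4} + v_{5} = v_{1}  so sig = ⟨3 | 1⟩

Signatures (|P|; sorted positive RHS coefficients), sorted:
[⟨2 | 0⟩, ⟨2 | 0⟩, ⟨2 | 0⟩, ⟨2 | 1⟩, ⟨2 | 1⟩, ⟨2 | 1⟩, ⟨2 | 1⟩, ⟨2 | 1⟩, ⟨2 | 1⟩, ⟨2 | 1⟩, ⟨2 | 1⟩, ⟨2 | 1⟩, ⟨2 | 1 1⟩, ⟨2 | 1 1⟩, ⟨2 | 1 1⟩, ⟨2 | 1 1⟩, ⟨2 | 1 2⟩, ⟨2 | 1 2⟩, ⟨2 | 2⟩, ⟨2 | 2⟩, ⟨2 | 2 2⟩, ⟨3 | 1⟩]


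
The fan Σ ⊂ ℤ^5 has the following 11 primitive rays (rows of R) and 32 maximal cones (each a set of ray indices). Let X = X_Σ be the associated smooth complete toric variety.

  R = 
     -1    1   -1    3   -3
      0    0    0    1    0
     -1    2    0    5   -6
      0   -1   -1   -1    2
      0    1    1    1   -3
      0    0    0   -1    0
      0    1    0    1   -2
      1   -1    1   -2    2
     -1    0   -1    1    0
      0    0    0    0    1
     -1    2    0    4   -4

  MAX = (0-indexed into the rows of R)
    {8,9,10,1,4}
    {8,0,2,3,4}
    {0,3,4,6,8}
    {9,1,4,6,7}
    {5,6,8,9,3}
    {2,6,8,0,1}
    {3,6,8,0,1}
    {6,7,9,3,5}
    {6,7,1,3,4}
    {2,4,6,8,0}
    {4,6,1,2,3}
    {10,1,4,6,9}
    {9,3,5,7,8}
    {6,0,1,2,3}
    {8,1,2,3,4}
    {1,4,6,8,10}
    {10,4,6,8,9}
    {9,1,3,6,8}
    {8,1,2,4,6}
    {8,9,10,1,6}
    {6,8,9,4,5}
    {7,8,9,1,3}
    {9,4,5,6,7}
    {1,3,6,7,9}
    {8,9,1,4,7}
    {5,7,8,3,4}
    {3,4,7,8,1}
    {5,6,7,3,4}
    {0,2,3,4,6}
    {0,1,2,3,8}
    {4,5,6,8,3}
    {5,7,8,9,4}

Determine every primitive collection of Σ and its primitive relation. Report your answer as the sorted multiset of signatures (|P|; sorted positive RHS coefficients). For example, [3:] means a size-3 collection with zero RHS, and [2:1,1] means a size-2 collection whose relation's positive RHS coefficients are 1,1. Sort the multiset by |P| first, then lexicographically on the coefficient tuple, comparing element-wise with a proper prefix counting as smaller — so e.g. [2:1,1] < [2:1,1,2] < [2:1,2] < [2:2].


Σ has 18 primitive collections:

  {1,5}:  v_{1} + v_{5} = 0  →  sig = [2:]
  {2,5}:  v_{2} + v_{5} = v_{0} + v_{4}  →  sig = [2:1,1]
  {0,7}:  v_{0} + v_{7} = v_{1} + v_{3} + v_{4}  →  sig = [2:1,1,1]
  {0,9}:  v_{0} + v_{9} = v_{1} + v_{6} + v_{8}  →  sig = [2:1,1,1]
  {3,10}:  v_{3} + v_{10} = v_{1} + v_{6} + v_{8}  →  sig = [2:1,1,1]
  {7,10}:  v_{7} + v_{10} = v_{1} + v_{4} + v_{9}  →  sig = [2:1,1,1]
  {0,5}:  v_{0} + v_{5} = v_{3} + v_{4} + v_{6} + v_{8}  →  sig = [2:1,1,1,1]
  {5,10}:  v_{5} + v_{10} = v_{4} + v_{6} + v_{8} + v_{9}  →  sig = [2:1,1,1,1]
  {2,9}:  v_{2} + v_{9} = 2·v_{1} + v_{4} + v_{6} + v_{8}  →  sig = [2:1,1,1,2]
  {2,7}:  v_{2} + v_{7} = 2·v_{1} + v_{3} + 2·v_{4}  →  sig = [2:1,2,2]
  {0,10}:  v_{0} + v_{10} = 2·v_{1} + v_{4} + 2·v_{6} + 2·v_{8}  →  sig = [2:1,2,2,2]
  {2,10}:  v_{2} + v_{10} = 3·v_{1} + 2·v_{4} + 2·v_{6} + 2·v_{8}  →  sig = [2:2,2,2,3]
  {3,4,9}:  v_{3} + v_{4} + v_{9} = 0  →  sig = [3:]
  {6,7,8}:  v_{6} + v_{7} + v_{8} = 0  →  sig = [3:]
  {0,1,4}:  v_{0} + v_{1} + v_{4} = v_{2}  →  sig = [3:1]
  {2,3,6,8}:  v_{2} + v_{3} + v_{6} + v_{8} = 2·v_{0}  →  sig = [4:2]
  {1,3,4,6,8}:  v_{1} + v_{3} + v_{4} + v_{6} + v_{8} = v_{0}  →  sig = [5:1]
  {1,4,6,8,9}:  v_{1} + v_{4} + v_{6} + v_{8} + v_{9} = v_{10}  →  sig = [5:1]

Hence PRS(X_Σ) =
    [2:]
    [2:1,1]
    [2:1,1,1]
    [2:1,1,1]
    [2:1,1,1]
    [2:1,1,1]
    [2:1,1,1,1]
    [2:1,1,1,1]
    [2:1,1,1,2]
    [2:1,2,2]
    [2:1,2,2,2]
    [2:2,2,2,3]
    [3:]
    [3:]
    [3:1]
    [4:2]
    [5:1]
    [5:1]


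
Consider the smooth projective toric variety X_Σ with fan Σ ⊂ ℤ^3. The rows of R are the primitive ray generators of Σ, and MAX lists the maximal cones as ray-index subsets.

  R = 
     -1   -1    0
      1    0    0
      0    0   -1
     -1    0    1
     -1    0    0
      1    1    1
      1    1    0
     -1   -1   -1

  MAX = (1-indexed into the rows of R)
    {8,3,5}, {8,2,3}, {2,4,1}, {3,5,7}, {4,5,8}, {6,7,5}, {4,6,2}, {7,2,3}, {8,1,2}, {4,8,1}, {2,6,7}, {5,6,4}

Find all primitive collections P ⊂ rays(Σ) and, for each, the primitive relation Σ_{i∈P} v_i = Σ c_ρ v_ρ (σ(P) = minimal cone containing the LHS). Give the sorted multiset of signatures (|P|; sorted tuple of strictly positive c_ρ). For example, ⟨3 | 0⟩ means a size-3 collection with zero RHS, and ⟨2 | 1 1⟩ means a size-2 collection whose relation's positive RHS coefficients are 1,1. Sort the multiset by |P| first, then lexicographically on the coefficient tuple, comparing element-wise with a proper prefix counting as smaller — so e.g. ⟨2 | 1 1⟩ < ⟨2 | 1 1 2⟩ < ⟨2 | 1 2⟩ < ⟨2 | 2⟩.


Δ(Σ) — 8 vertices, 11 min non-faces:

  {1,7}:  v_{1} + v_{7} = 0  ⟹  sig = ⟨2 | 0⟩
  {2,5}:  v_{2} + v_{5} = 0  ⟹  sig = ⟨2 | 0⟩
  {6,8}:  v_{6} + v_{8} = 0  ⟹  sig = ⟨2 | 0⟩
  {1,3}:  v_{1} + v_{3} = v_{8}  ⟹  sig = ⟨2 | 1⟩
  {3,4}:  v_{3} + v_{4} = v_{5}  ⟹  sig = ⟨2 | 1⟩
  {3,6}:  v_{3} + v_{6} = v_{7}  ⟹  sig = ⟨2 | 1⟩
  {7,8}:  v_{7} + v_{8} = v_{3}  ⟹  sig = ⟨2 | 1⟩
  {1,5}:  v_{1} + v_{5} = v_{4} + v_{8}  ⟹  sig = ⟨2 | 1 1⟩
  {1,6}:  v_{1} + v_{6} = v_{2} + v_{4}  ⟹  sig = ⟨2 | 1 1⟩
  {4,7}:  v_{4} + v_{7} = v_{5} + v_{6}  ⟹  sig = ⟨2 | 1 1⟩
  {2,4,8}:  v_{2} + v_{4} + v_{8} = v_{1}  ⟹  sig = ⟨3 | 1⟩

Sorted signature multiset PRS(X):
    ⟨2 | 0⟩
    ⟨2 | 0⟩
    ⟨2 | 0⟩
    ⟨2 | 1⟩
    ⟨2 | 1⟩
    ⟨2 | 1⟩
    ⟨2 | 1⟩
    ⟨2 | 1 1⟩
    ⟨2 | 1 1⟩
    ⟨2 | 1 1⟩
    ⟨3 | 1⟩


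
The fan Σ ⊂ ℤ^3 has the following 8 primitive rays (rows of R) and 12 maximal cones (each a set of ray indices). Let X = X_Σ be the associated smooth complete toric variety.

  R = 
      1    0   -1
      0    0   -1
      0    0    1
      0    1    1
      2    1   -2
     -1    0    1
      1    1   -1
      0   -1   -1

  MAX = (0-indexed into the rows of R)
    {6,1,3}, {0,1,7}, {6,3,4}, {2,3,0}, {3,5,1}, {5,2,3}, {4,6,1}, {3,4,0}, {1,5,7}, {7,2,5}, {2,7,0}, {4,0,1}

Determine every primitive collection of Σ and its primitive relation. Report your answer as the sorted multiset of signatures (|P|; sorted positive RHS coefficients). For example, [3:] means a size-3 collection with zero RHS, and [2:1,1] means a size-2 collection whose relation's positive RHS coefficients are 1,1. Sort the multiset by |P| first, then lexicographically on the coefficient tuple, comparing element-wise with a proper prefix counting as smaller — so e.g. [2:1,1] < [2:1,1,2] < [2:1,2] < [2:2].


Minimal non-faces — 12 found among 8 rays, 12 max cones:

  {0,5}:  v_{0} + v_{5} = 0  ⟹  sig = [2:]
  {1,2}:  v_{1} + v_{2} = 0  ⟹  sig = [2:]
  {3,7}:  v_{3} + v_{7} = 0  ⟹  sig = [2:]
  {0,6}:  v_{0} + v_{6} = v_{4}  ⟹  sig = [2:1]
  {4,5}:  v_{4} + v_{5} = v_{6}  ⟹  sig = [2:1]
  {2,6}:  v_{2} + v_{6} = v_{0} + v_{3}  ⟹  sig = [2:1,1]
  {5,6}:  v_{5} + v_{6} = v_{1} + v_{3}  ⟹  sig = [2:1,1]
  {6,7}:  v_{6} + v_{7} = v_{0} + v_{1}  ⟹  sig = [2:1,1]
  {2,4}:  v_{2} + v_{4} = 2·v_{0} + v_{3}  ⟹  sig = [2:1,2]
  {4,7}:  v_{4} + v_{7} = 2·v_{0} + v_{1}  ⟹  sig = [2:1,2]
  {0,1,3}:  v_{0} + v_{1} + v_{3} = v_{6}  ⟹  sig = [3:1]
  {1,3,4}:  v_{1} + v_{3} + v_{4} = 2·v_{6}  ⟹  sig = [3:2]

so the primitive-relation signature multiset is
    [2:]
    [2:]
    [2:]
    [2:1]
    [2:1]
    [2:1,1]
    [2:1,1]
    [2:1,1]
    [2:1,2]
    [2:1,2]
    [3:1]
    [3:2]


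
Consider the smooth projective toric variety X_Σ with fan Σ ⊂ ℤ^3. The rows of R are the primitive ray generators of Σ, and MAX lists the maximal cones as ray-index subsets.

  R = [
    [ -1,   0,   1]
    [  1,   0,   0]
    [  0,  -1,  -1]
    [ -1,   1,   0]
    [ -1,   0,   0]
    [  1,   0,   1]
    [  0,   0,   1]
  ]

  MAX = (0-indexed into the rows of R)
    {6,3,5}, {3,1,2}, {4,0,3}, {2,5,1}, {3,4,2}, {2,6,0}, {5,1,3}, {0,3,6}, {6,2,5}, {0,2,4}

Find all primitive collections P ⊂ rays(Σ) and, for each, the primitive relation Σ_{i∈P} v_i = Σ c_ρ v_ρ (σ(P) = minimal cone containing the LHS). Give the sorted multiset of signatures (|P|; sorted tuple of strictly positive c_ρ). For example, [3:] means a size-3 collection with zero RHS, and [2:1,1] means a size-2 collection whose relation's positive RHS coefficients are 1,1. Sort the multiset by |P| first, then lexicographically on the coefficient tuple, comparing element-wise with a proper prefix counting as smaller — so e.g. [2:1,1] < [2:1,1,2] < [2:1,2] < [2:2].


Σ has 9 primitive collections:

  P = {1,4}:  v_{1} + v_{4} = 0 — sig = [2:]
  P = {0,1}:  v_{0} + v_{1} = v_{6} — sig = [2:1]
  P = {1,6}:  v_{1} + v_{6} = v_{5} — sig = [2:1]
  P = {4,5}:  v_{4} + v_{5} = v_{6} — sig = [2:1]
  P = {4,6}:  v_{4} + v_{6} = v_{0} — sig = [2:1]
  P = {0,5}:  v_{0} + v_{5} = 2·v_{6} — sig = [2:2]
  P = {2,3,5}:  v_{2} + v_{3} + v_{5} = 0 — sig = [3:]
  P = {2,3,6}:  v_{2} + v_{3} + v_{6} = v_{4} — sig = [3:1]
  P = {0,2,3}:  v_{0} + v_{2} + v_{3} = 2·v_{4} — sig = [3:2]

so the primitive-relation signature multiset is
{ [2:],  [2:1] ×4,  [2:2],  [3:],  [3:1],  [3:2] }


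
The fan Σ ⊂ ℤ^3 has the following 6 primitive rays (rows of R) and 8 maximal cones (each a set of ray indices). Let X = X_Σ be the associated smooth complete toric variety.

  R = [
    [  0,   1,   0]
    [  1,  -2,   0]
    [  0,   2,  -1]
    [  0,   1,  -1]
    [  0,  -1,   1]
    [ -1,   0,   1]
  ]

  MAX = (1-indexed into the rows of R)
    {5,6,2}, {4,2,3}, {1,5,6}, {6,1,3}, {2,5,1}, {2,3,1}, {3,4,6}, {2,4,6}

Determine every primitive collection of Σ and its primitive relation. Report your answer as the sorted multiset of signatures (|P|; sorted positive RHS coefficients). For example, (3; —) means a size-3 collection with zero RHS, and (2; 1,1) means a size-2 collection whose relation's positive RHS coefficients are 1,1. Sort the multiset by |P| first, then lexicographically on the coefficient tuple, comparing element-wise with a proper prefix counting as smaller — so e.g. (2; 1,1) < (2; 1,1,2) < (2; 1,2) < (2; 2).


Primitive collections (5):

  P = {4,5}:  v_{4} + v_{5} = 0  so sig = (2; —)
  P = {1,4}:  v_{1} + v_{4} = v_{3}  so sig = (2; 1)
  P = {3,5}:  v_{3} + v_{5} = v_{1}  so sig = (2; 1)
  P = {2,3,6}:  v_{2} + v_{3} + v_{6} = 0  so sig = (3; —)
  P = {1,2,6}:  v_{1} + v_{2} + v_{6} = v_{5}  so sig = (3; 1)

Hence PRS(X_Σ) =
    |P|=2: 3 collections, coeffs (), (1), (1)
    |P|=3: 2 collections, coeffs (), (1)


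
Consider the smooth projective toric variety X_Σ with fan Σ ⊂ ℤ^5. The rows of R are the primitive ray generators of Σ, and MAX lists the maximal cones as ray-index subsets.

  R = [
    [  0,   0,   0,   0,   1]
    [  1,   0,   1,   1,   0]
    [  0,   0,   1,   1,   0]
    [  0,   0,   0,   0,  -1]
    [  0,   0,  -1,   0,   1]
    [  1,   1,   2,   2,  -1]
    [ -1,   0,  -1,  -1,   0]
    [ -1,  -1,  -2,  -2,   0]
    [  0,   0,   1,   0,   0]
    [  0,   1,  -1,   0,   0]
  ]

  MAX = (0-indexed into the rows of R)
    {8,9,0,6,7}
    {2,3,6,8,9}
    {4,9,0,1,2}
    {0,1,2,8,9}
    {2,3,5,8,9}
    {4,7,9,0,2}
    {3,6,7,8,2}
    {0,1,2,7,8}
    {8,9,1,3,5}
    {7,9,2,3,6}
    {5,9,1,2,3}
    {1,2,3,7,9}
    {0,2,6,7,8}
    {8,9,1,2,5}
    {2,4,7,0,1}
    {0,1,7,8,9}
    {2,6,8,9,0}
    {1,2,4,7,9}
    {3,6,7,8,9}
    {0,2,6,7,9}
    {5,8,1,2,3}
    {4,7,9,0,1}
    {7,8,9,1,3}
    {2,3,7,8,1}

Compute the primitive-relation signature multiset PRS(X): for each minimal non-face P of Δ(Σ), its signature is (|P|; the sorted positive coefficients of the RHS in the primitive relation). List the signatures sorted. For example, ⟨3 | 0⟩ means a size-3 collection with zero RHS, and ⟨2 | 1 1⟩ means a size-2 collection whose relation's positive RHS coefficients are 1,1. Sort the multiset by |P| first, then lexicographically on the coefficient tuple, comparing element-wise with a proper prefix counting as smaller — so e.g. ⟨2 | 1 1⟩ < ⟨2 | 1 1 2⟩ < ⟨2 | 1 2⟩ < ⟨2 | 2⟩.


Minimal non-faces — 12 found among 10 rays, 24 max cones:

  P={0,3}:  v_{0} + v_{3} = 0  so sig = ⟨2 | 0⟩
  P={1,6}:  v_{1} + v_{6} = 0  so sig = ⟨2 | 0⟩
  P={4,8}:  v_{4} + v_{8} = v_{0}  so sig = ⟨2 | 1⟩
  P={5,7}:  v_{5} + v_{7} = v_{3}  so sig = ⟨2 | 1⟩
  P={4,5}:  v_{4} + v_{5} = v_{1} + v_{2} + v_{9}  so sig = ⟨2 | 1 1 1⟩
  P={0,5}:  v_{0} + v_{5} = v_{1} + v_{2} + v_{8} + v_{9}  so sig = ⟨2 | 1 1 1 1⟩
  P={3,4}:  v_{3} + v_{4} = v_{1} + v_{2} + v_{7} + v_{9}  so sig = ⟨2 | 1 1 1 1⟩
  P={4,6}:  v_{4} + v_{6} = v_{0} + v_{2} + v_{7} + v_{9}  so sig = ⟨2 | 1 1 1 1⟩
  P={5,6}:  v_{5} + v_{6} = v_{2} + v_{3} + v_{8} + v_{9}  so sig = ⟨2 | 1 1 1 1⟩
  P={2,7,8,9}:  v_{2} + v_{7} + v_{8} + v_{9} = v_{6}  so sig = ⟨4 | 1⟩
  P={0,1,2,7,9}:  v_{0} + v_{1} + v_{2} + v_{7} + v_{9} = v_{4}  so sig = ⟨5 | 1⟩
  P={1,2,3,8,9}:  v_{1} + v_{2} + v_{3} + v_{8} + v_{9} = v_{5}  so sig = ⟨5 | 1⟩

Signatures (|P|; sorted positive RHS coefficients), sorted:
[⟨2 | 0⟩, ⟨2 | 0⟩, ⟨2 | 1⟩, ⟨2 | 1⟩, ⟨2 | 1 1 1⟩, ⟨2 | 1 1 1 1⟩, ⟨2 | 1 1 1 1⟩, ⟨2 | 1 1 1 1⟩, ⟨2 | 1 1 1 1⟩, ⟨4 | 1⟩, ⟨5 | 1⟩, ⟨5 | 1⟩]


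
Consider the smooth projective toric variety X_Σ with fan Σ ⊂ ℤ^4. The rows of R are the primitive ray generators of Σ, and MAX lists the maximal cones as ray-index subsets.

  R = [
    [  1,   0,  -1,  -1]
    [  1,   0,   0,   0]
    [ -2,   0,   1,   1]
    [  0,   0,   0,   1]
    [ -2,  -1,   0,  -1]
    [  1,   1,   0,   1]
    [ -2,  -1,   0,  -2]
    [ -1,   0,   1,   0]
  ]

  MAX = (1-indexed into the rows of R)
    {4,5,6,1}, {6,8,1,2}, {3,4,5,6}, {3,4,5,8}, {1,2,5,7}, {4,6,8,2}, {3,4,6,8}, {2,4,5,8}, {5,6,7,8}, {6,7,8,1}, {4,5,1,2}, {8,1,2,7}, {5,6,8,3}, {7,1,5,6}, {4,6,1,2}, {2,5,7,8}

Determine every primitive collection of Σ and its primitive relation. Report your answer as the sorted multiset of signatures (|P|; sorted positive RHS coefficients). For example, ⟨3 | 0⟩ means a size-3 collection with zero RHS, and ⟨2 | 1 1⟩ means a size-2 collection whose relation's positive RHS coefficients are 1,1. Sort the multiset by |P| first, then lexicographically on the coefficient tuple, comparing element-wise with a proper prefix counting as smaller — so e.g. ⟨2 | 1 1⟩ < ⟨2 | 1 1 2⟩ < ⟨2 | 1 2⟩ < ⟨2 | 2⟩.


Δ(Σ) — 8 vertices, 9 min non-faces:

  {4,7}:  v_{4} + v_{7} = v_{5}  ⇒ sig = ⟨2 | 1⟩
  {1,3}:  v_{1} + v_{3} = v_{5} + v_{6}  ⇒ sig = ⟨2 | 1 1⟩
  {2,3}:  v_{2} + v_{3} = v_{4} + v_{8}  ⇒ sig = ⟨2 | 1 1⟩
  {3,7}:  v_{3} + v_{7} = 2·v_{5} + v_{6} + v_{8}  ⇒ sig = ⟨2 | 1 1 2⟩
  {1,4,8}:  v_{1} + v_{4} + v_{8} = 0  ⇒ sig = ⟨3 | 0⟩
  {2,5,6}:  v_{2} + v_{5} + v_{6} = 0  ⇒ sig = ⟨3 | 0⟩
  {1,5,8}:  v_{1} + v_{5} + v_{8} = v_{7}  ⇒ sig = ⟨3 | 1⟩
  {2,6,7}:  v_{2} + v_{6} + v_{7} = v_{1} + v_{8}  ⇒ sig = ⟨3 | 1 1⟩
  {4,5,6,8}:  v_{4} + v_{5} + v_{6} + v_{8} = v_{3}  ⇒ sig = ⟨4 | 1⟩

Signatures (|P|; sorted positive RHS coefficients), sorted:
    |P|=2: 4 collections, coeffs (1), (1,1), (1,1), (1,1,2)
    |P|=3: 4 collections, coeffs (), (), (1), (1,1)
    |P|=4: 1 collection, coeffs (1)


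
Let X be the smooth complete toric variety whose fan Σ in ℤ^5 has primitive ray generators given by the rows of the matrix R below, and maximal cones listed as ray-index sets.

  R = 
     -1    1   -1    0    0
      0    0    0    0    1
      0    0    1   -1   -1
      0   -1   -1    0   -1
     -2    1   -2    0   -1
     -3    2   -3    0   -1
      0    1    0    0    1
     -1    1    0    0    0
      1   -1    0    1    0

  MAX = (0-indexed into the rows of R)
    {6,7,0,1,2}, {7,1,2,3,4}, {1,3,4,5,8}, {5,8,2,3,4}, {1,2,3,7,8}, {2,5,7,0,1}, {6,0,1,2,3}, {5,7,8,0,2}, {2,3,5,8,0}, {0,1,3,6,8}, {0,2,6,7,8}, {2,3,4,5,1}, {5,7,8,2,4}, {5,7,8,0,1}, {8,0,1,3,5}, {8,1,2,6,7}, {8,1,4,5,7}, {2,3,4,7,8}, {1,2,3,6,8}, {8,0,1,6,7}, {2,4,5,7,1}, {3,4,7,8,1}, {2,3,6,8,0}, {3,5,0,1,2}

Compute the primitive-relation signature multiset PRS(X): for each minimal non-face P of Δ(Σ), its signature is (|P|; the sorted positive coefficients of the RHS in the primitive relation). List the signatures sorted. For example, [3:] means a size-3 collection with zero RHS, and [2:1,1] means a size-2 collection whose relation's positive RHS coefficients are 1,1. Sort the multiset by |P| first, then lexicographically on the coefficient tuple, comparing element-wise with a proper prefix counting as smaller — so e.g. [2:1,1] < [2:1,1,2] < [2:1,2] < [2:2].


9 collections generate NE(X_Σ); each relation:

  {0,4}:  v_{0} + v_{4} = v_{5} — sig = [2:1]
  {4,6}:  v_{4} + v_{6} = 2·v_{0} — sig = [2:2]
  {5,6}:  v_{5} + v_{6} = 3·v_{0} — sig = [2:3]
  {0,3,7}:  v_{0} + v_{3} + v_{7} = v_{4} — sig = [3:1]
  {3,6,7}:  v_{3} + v_{6} + v_{7} = v_{0} — sig = [3:1]
  {3,5,7}:  v_{3} + v_{5} + v_{7} = 2·v_{4} — sig = [3:2]
  {0,1,2,8}:  v_{0} + v_{1} + v_{2} + v_{8} = 0 — sig = [4:]
  {1,2,5,8}:  v_{1} + v_{2} + v_{5} + v_{8} = v_{4} — sig = [4:1]
  {1,2,4,8}:  v_{1} + v_{2} + v_{4} + v_{8} = v_{3} + v_{7} — sig = [4:1,1]

Signatures (|P|; sorted positive RHS coefficients), sorted:
    |P|=2: 3 collections, coeffs (1), (2), (3)
    |P|=3: 3 collections, coeffs (1), (1), (2)
    |P|=4: 3 collections, coeffs (), (1), (1,1)


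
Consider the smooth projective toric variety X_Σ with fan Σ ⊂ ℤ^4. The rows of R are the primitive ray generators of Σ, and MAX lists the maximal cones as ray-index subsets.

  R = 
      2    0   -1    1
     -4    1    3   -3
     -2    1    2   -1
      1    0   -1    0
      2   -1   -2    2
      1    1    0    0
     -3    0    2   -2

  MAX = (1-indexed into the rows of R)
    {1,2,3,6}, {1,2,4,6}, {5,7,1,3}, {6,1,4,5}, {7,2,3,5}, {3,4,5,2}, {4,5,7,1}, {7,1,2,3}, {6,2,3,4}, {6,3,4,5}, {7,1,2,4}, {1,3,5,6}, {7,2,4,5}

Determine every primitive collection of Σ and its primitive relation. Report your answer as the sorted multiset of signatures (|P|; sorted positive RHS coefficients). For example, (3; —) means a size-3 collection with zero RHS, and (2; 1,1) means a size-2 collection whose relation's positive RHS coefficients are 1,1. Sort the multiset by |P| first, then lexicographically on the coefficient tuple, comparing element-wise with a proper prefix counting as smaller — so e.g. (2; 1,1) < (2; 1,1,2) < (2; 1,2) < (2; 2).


5 minimal non-faces of Δ(Σ) (on 7 rays):

  {6,7}:  v_{6} + v_{7} = v_{1} + v_{2}  ⇒ sig = (2; 1,1)
  {1,2,5}:  v_{1} + v_{2} + v_{5} = 0  ⇒ sig = (3; —)
  {1,3,4}:  v_{1} + v_{3} + v_{4} = v_{6}  ⇒ sig = (3; 1)
  {3,4,7}:  v_{3} + v_{4} + v_{7} = v_{2}  ⇒ sig = (3; 1)
  {2,5,6}:  v_{2} + v_{5} + v_{6} = v_{3} + v_{4}  ⇒ sig = (3; 1,1)

so the primitive-relation signature multiset is
    (2; 1,1)
    (3; —)
    (3; 1)
    (3; 1)
    (3; 1,1)


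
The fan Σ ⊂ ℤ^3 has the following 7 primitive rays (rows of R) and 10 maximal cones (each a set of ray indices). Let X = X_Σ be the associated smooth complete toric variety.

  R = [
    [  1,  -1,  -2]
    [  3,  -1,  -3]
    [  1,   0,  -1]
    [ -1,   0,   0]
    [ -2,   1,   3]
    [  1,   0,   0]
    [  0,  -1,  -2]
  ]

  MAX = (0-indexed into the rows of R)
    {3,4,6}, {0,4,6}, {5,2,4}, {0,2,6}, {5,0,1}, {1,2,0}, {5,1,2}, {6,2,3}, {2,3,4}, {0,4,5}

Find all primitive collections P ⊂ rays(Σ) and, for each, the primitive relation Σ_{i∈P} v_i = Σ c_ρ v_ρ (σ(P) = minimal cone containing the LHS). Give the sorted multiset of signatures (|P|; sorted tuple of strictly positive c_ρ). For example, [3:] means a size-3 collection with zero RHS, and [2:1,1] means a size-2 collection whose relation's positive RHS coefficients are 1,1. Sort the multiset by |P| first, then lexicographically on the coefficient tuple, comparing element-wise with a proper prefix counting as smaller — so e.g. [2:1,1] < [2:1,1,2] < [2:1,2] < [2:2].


9 minimal non-faces of Δ(Σ) (on 7 rays):

  P={3,5}:  v_{3} + v_{5} = 0  ⟹  sig = [2:]
  P={0,3}:  v_{0} + v_{3} = v_{6}  ⟹  sig = [2:1]
  P={1,4}:  v_{1} + v_{4} = v_{5}  ⟹  sig = [2:1]
  P={5,6}:  v_{5} + v_{6} = v_{0}  ⟹  sig = [2:1]
  P={1,3}:  v_{1} + v_{3} = v_{0} + v_{2}  ⟹  sig = [2:1,1]
  P={1,6}:  v_{1} + v_{6} = 2·v_{0} + v_{2}  ⟹  sig = [2:1,2]
  P={0,2,4}:  v_{0} + v_{2} + v_{4} = 0  ⟹  sig = [3:]
  P={0,2,5}:  v_{0} + v_{2} + v_{5} = v_{1}  ⟹  sig = [3:1]
  P={2,4,6}:  v_{2} + v_{4} + v_{6} = v_{3}  ⟹  sig = [3:1]

so the primitive-relation signature multiset is
{ [2:],  [2:1] ×3,  [2:1,1],  [2:1,2],  [3:],  [3:1] ×2 }


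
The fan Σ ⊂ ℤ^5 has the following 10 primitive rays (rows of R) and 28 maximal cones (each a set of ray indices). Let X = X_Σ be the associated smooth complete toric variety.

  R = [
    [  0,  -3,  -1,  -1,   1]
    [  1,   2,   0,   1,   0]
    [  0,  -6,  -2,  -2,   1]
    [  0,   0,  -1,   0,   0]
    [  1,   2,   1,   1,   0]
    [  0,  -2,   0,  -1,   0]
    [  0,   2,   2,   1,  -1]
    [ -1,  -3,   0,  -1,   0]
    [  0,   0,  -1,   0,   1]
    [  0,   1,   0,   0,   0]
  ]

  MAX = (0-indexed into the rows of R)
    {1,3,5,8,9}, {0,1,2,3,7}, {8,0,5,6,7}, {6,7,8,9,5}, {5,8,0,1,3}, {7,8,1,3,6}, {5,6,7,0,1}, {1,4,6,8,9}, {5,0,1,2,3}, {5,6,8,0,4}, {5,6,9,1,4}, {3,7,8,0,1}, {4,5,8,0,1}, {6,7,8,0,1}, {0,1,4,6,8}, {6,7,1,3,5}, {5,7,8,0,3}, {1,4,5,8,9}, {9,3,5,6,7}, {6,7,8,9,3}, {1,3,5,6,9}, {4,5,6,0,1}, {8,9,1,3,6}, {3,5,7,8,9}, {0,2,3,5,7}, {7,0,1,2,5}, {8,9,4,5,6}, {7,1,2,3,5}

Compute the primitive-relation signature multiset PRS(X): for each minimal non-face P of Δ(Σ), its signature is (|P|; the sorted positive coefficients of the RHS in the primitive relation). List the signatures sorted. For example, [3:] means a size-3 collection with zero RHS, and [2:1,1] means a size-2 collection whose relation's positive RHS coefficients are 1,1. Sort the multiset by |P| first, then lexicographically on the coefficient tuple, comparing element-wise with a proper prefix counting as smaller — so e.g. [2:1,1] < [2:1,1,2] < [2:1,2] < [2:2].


Minimal non-faces — 13 found among 10 rays, 28 max cones:

  {3,4}:  v_{3} + v_{4} = v_{1} — sig = [2:1]
  {0,9}:  v_{0} + v_{9} = v_{5} + v_{8} — sig = [2:1,1]
  {4,7}:  v_{4} + v_{7} = v_{0} + v_{6} — sig = [2:1,1]
  {2,9}:  v_{2} + v_{9} = v_{0} + v_{3} + v_{5} — sig = [2:1,1,1]
  {2,4}:  v_{2} + v_{4} = v_{0} + 2·v_{1} + v_{5} + v_{7} — sig = [2:1,1,1,2]
  {2,8}:  v_{2} + v_{8} = 2·v_{0} + v_{3} — sig = [2:1,2]
  {2,6}:  v_{2} + v_{6} = 2·v_{1} + v_{5} + 2·v_{7} — sig = [2:1,2,2]
  {1,7,9}:  v_{1} + v_{7} + v_{9} = 0 — sig = [3:]
  {0,3,6}:  v_{0} + v_{3} + v_{6} = v_{1} + v_{7} — sig = [3:1,1]
  {3,5,6,8}:  v_{3} + v_{5} + v_{6} + v_{8} = 0 — sig = [4:]
  {1,5,6,8}:  v_{1} + v_{5} + v_{6} + v_{8} = v_{4} — sig = [4:1]
  {1,5,7,8}:  v_{1} + v_{5} + v_{7} + v_{8} = v_{0} — sig = [4:1]
  {0,1,3,5,7}:  v_{0} + v_{1} + v_{3} + v_{5} + v_{7} = v_{2} — sig = [5:1]

so the primitive-relation signature multiset is
[[2:1], [2:1,1], [2:1,1], [2:1,1,1], [2:1,1,1,2], [2:1,2], [2:1,2,2], [3:], [3:1,1], [4:], [4:1], [4:1], [5:1]]


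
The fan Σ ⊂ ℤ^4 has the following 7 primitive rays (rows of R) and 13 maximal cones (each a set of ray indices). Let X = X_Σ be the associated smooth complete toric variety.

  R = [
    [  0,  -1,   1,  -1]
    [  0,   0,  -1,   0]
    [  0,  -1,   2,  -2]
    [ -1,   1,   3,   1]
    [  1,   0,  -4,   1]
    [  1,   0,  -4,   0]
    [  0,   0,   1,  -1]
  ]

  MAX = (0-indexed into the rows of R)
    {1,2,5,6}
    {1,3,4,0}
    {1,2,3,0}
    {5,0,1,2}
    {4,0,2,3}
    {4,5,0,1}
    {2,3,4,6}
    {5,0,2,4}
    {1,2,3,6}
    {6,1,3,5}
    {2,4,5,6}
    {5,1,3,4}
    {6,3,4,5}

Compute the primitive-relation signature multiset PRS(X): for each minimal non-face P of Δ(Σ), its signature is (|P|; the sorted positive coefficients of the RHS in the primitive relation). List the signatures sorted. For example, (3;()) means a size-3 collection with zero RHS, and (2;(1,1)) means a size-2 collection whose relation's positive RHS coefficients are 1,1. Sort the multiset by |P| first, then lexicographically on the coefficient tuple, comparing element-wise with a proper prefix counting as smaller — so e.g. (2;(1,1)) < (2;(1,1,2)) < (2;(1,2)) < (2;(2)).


The 5 primitive collections of Σ (r=7, n=4):

  P={0,6}:  v_{0} + v_{6} = v_{2}  so sig = (2;(1))
  P={0,3,5}:  v_{0} + v_{3} + v_{5} = 0  so sig = (3;())
  P={1,4,6}:  v_{1} + v_{4} + v_{6} = v_{5}  so sig = (3;(1))
  P={2,3,5}:  v_{2} + v_{3} + v_{5} = v_{6}  so sig = (3;(1))
  P={1,2,4}:  v_{1} + v_{2} + v_{4} = v_{0} + v_{5}  so sig = (3;(1,1))

Signatures (|P|; sorted positive RHS coefficients), sorted:
    (2;(1))
    (3;())
    (3;(1))
    (3;(1))
    (3;(1,1))


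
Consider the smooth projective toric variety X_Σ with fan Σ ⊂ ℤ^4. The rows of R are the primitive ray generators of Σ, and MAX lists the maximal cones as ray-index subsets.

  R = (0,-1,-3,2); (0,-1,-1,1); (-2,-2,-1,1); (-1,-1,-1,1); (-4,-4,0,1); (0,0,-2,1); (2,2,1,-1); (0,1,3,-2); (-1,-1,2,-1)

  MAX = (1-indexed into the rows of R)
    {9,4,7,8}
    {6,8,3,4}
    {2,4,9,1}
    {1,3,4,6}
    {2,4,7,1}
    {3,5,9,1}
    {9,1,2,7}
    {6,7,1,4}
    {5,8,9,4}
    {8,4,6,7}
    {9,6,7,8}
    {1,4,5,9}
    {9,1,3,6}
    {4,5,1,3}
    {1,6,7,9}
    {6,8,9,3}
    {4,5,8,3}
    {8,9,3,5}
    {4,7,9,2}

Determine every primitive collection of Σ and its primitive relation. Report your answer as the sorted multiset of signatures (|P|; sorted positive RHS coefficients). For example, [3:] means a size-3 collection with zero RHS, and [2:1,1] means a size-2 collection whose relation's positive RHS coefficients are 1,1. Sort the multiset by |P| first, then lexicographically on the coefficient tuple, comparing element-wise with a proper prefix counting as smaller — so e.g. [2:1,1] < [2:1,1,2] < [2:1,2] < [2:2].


Minimal non-faces — 11 found among 9 rays, 19 max cones:

  {1,8}:  v_{1} + v_{8} = 0  ⟹  sig = [2:]
  {3,7}:  v_{3} + v_{7} = 0  ⟹  sig = [2:]
  {2,6}:  v_{2} + v_{6} = v_{1}  ⟹  sig = [2:1]
  {5,7}:  v_{5} + v_{7} = v_{4} + v_{9}  ⟹  sig = [2:1,1]
  {2,3}:  v_{2} + v_{3} = v_{1} + v_{4} + v_{9}  ⟹  sig = [2:1,1,1]
  {2,8}:  v_{2} + v_{8} = v_{4} + v_{7} + v_{9}  ⟹  sig = [2:1,1,1]
  {2,5}:  v_{2} + v_{5} = v_{1} + 2·v_{4} + 2·v_{9}  ⟹  sig = [2:1,2,2]
  {5,6}:  v_{5} + v_{6} = 2·v_{3}  ⟹  sig = [2:2]
  {3,4,9}:  v_{3} + v_{4} + v_{9} = v_{5}  ⟹  sig = [3:1]
  {4,6,9}:  v_{4} + v_{6} + v_{9} = v_{3}  ⟹  sig = [3:1]
  {1,4,7,9}:  v_{1} + v_{4} + v_{7} + v_{9} = v_{2}  ⟹  sig = [4:1]

so the primitive-relation signature multiset is
[[2:], [2:], [2:1], [2:1,1], [2:1,1,1], [2:1,1,1], [2:1,2,2], [2:2], [3:1], [3:1], [4:1]]


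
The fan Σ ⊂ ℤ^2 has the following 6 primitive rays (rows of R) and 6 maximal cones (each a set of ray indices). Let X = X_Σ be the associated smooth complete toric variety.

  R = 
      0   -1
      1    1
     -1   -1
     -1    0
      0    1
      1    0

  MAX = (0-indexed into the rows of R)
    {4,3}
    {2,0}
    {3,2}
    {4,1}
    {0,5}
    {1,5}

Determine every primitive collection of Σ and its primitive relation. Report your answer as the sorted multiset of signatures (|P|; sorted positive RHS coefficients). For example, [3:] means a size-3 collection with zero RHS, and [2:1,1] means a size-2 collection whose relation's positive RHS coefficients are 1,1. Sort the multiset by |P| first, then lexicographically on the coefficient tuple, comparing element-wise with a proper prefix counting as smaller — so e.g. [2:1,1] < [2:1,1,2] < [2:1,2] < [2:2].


Primitive collections (9):

  • {0,4}:  v_{0} + v_{4} = 0  ⟹  sig = [2:]
  • {1,2}:  v_{1} + v_{2} = 0  ⟹  sig = [2:]
  • {3,5}:  v_{3} + v_{5} = 0  ⟹  sig = [2:]
  • {0,1}:  v_{0} + v_{1} = v_{5}  ⟹  sig = [2:1]
  • {0,3}:  v_{0} + v_{3} = v_{2}  ⟹  sig = [2:1]
  • {1,3}:  v_{1} + v_{3} = v_{4}  ⟹  sig = [2:1]
  • {2,4}:  v_{2} + v_{4} = v_{3}  ⟹  sig = [2:1]
  • {2,5}:  v_{2} + v_{5} = v_{0}  ⟹  sig = [2:1]
  • {4,5}:  v_{4} + v_{5} = v_{1}  ⟹  sig = [2:1]

Signatures (|P|; sorted positive RHS coefficients), sorted:
    |P|=2: 9 collections, coeffs (), (), (), (1), (1), (1), (1), (1), (1)


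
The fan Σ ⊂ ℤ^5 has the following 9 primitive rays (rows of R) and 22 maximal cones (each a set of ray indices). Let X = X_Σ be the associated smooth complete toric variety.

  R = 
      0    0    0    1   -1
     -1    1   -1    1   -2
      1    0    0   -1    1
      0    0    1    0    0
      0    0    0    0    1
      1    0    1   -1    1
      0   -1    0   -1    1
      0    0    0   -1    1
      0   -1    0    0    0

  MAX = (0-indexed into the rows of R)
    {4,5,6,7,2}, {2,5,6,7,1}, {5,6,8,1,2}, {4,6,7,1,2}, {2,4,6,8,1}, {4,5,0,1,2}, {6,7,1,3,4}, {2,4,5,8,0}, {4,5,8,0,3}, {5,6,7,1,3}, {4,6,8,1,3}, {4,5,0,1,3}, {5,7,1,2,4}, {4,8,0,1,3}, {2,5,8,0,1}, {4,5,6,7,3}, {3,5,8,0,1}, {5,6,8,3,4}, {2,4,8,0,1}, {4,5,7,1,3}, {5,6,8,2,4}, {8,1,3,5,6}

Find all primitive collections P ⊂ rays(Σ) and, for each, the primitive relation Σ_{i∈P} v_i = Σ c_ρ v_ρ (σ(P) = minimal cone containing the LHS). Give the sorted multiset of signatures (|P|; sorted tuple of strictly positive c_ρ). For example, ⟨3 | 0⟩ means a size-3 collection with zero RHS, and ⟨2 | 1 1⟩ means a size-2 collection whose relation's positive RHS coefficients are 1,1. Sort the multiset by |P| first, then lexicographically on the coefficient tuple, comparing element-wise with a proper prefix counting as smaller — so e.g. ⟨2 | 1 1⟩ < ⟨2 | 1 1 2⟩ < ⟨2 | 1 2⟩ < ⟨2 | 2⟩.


Δ(Σ) — 9 vertices, 6 min non-faces:

  P={0,7}:  v_{0} + v_{7} = 0  ⇒ sig = ⟨2 | 0⟩
  P={0,6}:  v_{0} + v_{6} = v_{8}  ⇒ sig = ⟨2 | 1⟩
  P={2,3}:  v_{2} + v_{3} = v_{5}  ⇒ sig = ⟨2 | 1⟩
  P={7,8}:  v_{7} + v_{8} = v_{6}  ⇒ sig = ⟨2 | 1⟩
  P={1,4,5,8}:  v_{1} + v_{4} + v_{5} + v_{8} = 0  ⇒ sig = ⟨4 | 0⟩
  P={1,4,5,6}:  v_{1} + v_{4} + v_{5} + v_{6} = v_{7}  ⇒ sig = ⟨4 | 1⟩

Sorted signature multiset PRS(X):
{ ⟨2 | 0⟩,  ⟨2 | 1⟩ ×3,  ⟨4 | 0⟩,  ⟨4 | 1⟩ }


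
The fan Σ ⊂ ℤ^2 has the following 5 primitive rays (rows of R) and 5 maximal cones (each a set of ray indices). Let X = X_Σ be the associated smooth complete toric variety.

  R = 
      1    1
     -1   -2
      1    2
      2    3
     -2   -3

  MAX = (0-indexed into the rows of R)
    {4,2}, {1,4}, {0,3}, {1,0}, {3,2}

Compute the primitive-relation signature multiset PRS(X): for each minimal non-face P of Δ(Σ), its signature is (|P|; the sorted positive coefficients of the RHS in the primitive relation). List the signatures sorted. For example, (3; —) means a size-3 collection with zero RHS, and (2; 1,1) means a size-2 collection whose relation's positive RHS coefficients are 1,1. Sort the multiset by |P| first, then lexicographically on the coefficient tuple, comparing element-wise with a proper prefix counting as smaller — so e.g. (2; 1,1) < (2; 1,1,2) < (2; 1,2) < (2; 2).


Δ(Σ) — 5 vertices, 5 min non-faces:

  P = {1,2}:  v_{1} + v_{2} = 0  so sig = (2; —)
  P = {3,4}:  v_{3} + v_{4} = 0  so sig = (2; —)
  P = {0,2}:  v_{0} + v_{2} = v_{3}  so sig = (2; 1)
  P = {0,4}:  v_{0} + v_{4} = v_{1}  so sig = (2; 1)
  P = {1,3}:  v_{1} + v_{3} = v_{0}  so sig = (2; 1)

Hence PRS(X_Σ) =
[(2; —), (2; —), (2; 1), (2; 1), (2; 1)]


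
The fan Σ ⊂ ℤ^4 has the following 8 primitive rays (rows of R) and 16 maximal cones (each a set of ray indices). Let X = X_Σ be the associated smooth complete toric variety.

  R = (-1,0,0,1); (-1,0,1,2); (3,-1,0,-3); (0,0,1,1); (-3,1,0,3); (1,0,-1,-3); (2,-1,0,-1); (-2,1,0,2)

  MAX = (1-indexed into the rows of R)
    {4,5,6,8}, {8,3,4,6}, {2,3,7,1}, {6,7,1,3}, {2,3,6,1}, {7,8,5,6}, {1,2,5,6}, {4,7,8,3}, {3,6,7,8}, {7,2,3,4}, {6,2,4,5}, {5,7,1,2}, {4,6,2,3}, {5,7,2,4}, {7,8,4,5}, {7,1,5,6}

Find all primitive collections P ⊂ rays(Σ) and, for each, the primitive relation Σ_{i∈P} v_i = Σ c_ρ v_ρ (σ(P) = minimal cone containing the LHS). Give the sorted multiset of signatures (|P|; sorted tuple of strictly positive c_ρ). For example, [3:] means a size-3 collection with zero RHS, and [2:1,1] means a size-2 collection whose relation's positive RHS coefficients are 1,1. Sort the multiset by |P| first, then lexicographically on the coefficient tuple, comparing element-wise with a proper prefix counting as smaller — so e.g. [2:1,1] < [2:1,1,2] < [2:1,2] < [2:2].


6 collections generate NE(X_Σ); each relation:

  {3,5}:  v_{3} + v_{5} = 0  →  sig = [2:]
  {1,4}:  v_{1} + v_{4} = v_{2}  →  sig = [2:1]
  {1,8}:  v_{1} + v_{8} = v_{5}  →  sig = [2:1]
  {2,8}:  v_{2} + v_{8} = v_{4} + v_{5}  →  sig = [2:1,1]
  {4,6,7}:  v_{4} + v_{6} + v_{7} = v_{3}  →  sig = [3:1]
  {2,6,7}:  v_{2} + v_{6} + v_{7} = v_{1} + v_{3}  →  sig = [3:1,1]

so the primitive-relation signature multiset is
{ [2:],  [2:1] ×2,  [2:1,1],  [3:1],  [3:1,1] }


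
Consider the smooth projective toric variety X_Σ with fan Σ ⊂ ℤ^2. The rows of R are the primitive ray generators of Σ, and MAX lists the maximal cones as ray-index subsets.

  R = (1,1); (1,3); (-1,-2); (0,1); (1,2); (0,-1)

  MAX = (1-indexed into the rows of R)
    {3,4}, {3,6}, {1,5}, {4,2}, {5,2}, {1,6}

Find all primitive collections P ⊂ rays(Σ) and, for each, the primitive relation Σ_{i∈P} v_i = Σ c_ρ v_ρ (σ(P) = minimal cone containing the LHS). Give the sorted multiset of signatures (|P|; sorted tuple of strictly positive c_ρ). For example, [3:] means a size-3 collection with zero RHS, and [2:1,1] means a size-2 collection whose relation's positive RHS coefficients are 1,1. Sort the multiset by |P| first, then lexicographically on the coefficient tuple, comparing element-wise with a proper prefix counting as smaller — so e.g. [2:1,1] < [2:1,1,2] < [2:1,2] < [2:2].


Minimal non-faces — 9 found among 6 rays, 6 max cones:

  {3,5}:  v_{3} + v_{5} = 0  ⇒ sig = [2:]
  {4,6}:  v_{4} + v_{6} = 0  ⇒ sig = [2:]
  {1,3}:  v_{1} + v_{3} = v_{6}  ⇒ sig = [2:1]
  {1,4}:  v_{1} + v_{4} = v_{5}  ⇒ sig = [2:1]
  {2,3}:  v_{2} + v_{3} = v_{4}  ⇒ sig = [2:1]
  {2,6}:  v_{2} + v_{6} = v_{5}  ⇒ sig = [2:1]
  {4,5}:  v_{4} + v_{5} = v_{2}  ⇒ sig = [2:1]
  {5,6}:  v_{5} + v_{6} = v_{1}  ⇒ sig = [2:1]
  {1,2}:  v_{1} + v_{2} = 2·v_{5}  ⇒ sig = [2:2]

so the primitive-relation signature multiset is
    |P|=2: 9 collections, coeffs (), (), (1), (1), (1), (1), (1), (1), (2)
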